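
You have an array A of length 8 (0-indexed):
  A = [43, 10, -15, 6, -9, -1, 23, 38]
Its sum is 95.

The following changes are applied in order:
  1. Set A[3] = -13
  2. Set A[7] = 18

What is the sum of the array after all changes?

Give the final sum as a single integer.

Initial sum: 95
Change 1: A[3] 6 -> -13, delta = -19, sum = 76
Change 2: A[7] 38 -> 18, delta = -20, sum = 56

Answer: 56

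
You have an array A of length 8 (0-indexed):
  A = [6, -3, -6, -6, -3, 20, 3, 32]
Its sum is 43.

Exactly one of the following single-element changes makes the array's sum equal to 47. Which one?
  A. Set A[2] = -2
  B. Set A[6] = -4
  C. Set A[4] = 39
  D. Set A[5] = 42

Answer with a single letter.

Option A: A[2] -6->-2, delta=4, new_sum=43+(4)=47 <-- matches target
Option B: A[6] 3->-4, delta=-7, new_sum=43+(-7)=36
Option C: A[4] -3->39, delta=42, new_sum=43+(42)=85
Option D: A[5] 20->42, delta=22, new_sum=43+(22)=65

Answer: A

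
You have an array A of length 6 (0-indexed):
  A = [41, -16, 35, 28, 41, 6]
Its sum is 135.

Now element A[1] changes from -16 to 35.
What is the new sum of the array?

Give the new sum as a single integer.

Answer: 186

Derivation:
Old value at index 1: -16
New value at index 1: 35
Delta = 35 - -16 = 51
New sum = old_sum + delta = 135 + (51) = 186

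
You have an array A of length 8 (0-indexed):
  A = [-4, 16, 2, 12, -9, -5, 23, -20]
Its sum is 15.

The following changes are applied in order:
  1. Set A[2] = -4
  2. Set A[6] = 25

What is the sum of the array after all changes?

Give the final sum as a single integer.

Answer: 11

Derivation:
Initial sum: 15
Change 1: A[2] 2 -> -4, delta = -6, sum = 9
Change 2: A[6] 23 -> 25, delta = 2, sum = 11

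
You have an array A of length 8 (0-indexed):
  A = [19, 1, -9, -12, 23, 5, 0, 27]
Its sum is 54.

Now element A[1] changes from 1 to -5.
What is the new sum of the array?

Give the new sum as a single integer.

Old value at index 1: 1
New value at index 1: -5
Delta = -5 - 1 = -6
New sum = old_sum + delta = 54 + (-6) = 48

Answer: 48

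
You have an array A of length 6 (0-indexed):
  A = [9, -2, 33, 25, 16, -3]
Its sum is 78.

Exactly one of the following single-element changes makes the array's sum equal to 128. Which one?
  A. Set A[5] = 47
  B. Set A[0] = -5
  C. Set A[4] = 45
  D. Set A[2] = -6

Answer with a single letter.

Option A: A[5] -3->47, delta=50, new_sum=78+(50)=128 <-- matches target
Option B: A[0] 9->-5, delta=-14, new_sum=78+(-14)=64
Option C: A[4] 16->45, delta=29, new_sum=78+(29)=107
Option D: A[2] 33->-6, delta=-39, new_sum=78+(-39)=39

Answer: A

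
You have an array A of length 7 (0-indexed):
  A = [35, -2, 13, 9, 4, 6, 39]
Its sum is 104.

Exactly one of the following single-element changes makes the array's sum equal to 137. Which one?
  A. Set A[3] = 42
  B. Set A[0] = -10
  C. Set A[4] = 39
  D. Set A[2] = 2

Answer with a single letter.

Answer: A

Derivation:
Option A: A[3] 9->42, delta=33, new_sum=104+(33)=137 <-- matches target
Option B: A[0] 35->-10, delta=-45, new_sum=104+(-45)=59
Option C: A[4] 4->39, delta=35, new_sum=104+(35)=139
Option D: A[2] 13->2, delta=-11, new_sum=104+(-11)=93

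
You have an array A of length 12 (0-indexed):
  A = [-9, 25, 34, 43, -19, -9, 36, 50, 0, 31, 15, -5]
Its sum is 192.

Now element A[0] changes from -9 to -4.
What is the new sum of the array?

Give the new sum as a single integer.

Answer: 197

Derivation:
Old value at index 0: -9
New value at index 0: -4
Delta = -4 - -9 = 5
New sum = old_sum + delta = 192 + (5) = 197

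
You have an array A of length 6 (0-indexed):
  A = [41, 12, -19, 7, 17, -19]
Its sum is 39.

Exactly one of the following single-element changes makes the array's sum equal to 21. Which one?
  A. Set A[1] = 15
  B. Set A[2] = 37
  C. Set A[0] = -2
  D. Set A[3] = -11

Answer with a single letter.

Option A: A[1] 12->15, delta=3, new_sum=39+(3)=42
Option B: A[2] -19->37, delta=56, new_sum=39+(56)=95
Option C: A[0] 41->-2, delta=-43, new_sum=39+(-43)=-4
Option D: A[3] 7->-11, delta=-18, new_sum=39+(-18)=21 <-- matches target

Answer: D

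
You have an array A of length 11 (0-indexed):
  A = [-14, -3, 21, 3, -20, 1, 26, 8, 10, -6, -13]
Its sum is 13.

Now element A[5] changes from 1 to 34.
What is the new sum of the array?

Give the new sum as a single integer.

Old value at index 5: 1
New value at index 5: 34
Delta = 34 - 1 = 33
New sum = old_sum + delta = 13 + (33) = 46

Answer: 46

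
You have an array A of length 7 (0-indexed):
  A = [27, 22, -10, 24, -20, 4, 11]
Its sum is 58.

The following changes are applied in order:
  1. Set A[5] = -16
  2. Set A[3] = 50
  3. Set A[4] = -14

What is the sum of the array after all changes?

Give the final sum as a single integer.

Answer: 70

Derivation:
Initial sum: 58
Change 1: A[5] 4 -> -16, delta = -20, sum = 38
Change 2: A[3] 24 -> 50, delta = 26, sum = 64
Change 3: A[4] -20 -> -14, delta = 6, sum = 70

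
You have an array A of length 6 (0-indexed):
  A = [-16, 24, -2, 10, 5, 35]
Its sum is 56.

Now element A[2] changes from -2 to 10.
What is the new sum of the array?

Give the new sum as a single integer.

Answer: 68

Derivation:
Old value at index 2: -2
New value at index 2: 10
Delta = 10 - -2 = 12
New sum = old_sum + delta = 56 + (12) = 68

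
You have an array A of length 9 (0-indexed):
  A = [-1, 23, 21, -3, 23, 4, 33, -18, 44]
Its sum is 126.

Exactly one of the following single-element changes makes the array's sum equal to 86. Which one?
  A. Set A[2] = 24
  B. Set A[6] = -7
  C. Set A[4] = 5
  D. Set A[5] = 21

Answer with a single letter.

Option A: A[2] 21->24, delta=3, new_sum=126+(3)=129
Option B: A[6] 33->-7, delta=-40, new_sum=126+(-40)=86 <-- matches target
Option C: A[4] 23->5, delta=-18, new_sum=126+(-18)=108
Option D: A[5] 4->21, delta=17, new_sum=126+(17)=143

Answer: B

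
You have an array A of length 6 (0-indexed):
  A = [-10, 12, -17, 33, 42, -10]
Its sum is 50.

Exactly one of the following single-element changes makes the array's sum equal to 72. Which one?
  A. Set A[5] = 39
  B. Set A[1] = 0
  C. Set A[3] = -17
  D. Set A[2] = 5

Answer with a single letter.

Option A: A[5] -10->39, delta=49, new_sum=50+(49)=99
Option B: A[1] 12->0, delta=-12, new_sum=50+(-12)=38
Option C: A[3] 33->-17, delta=-50, new_sum=50+(-50)=0
Option D: A[2] -17->5, delta=22, new_sum=50+(22)=72 <-- matches target

Answer: D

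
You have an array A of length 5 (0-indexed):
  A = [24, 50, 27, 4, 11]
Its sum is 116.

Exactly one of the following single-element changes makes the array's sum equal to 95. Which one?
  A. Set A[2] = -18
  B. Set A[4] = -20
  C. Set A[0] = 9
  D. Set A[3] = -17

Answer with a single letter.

Option A: A[2] 27->-18, delta=-45, new_sum=116+(-45)=71
Option B: A[4] 11->-20, delta=-31, new_sum=116+(-31)=85
Option C: A[0] 24->9, delta=-15, new_sum=116+(-15)=101
Option D: A[3] 4->-17, delta=-21, new_sum=116+(-21)=95 <-- matches target

Answer: D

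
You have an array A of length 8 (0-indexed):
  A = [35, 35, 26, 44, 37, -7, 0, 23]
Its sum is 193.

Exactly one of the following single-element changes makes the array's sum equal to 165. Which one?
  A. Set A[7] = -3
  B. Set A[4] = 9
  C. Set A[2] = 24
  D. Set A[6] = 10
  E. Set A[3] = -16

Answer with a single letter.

Answer: B

Derivation:
Option A: A[7] 23->-3, delta=-26, new_sum=193+(-26)=167
Option B: A[4] 37->9, delta=-28, new_sum=193+(-28)=165 <-- matches target
Option C: A[2] 26->24, delta=-2, new_sum=193+(-2)=191
Option D: A[6] 0->10, delta=10, new_sum=193+(10)=203
Option E: A[3] 44->-16, delta=-60, new_sum=193+(-60)=133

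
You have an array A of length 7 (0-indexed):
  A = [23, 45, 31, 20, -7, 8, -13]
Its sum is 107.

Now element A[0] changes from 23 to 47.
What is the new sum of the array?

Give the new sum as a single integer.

Answer: 131

Derivation:
Old value at index 0: 23
New value at index 0: 47
Delta = 47 - 23 = 24
New sum = old_sum + delta = 107 + (24) = 131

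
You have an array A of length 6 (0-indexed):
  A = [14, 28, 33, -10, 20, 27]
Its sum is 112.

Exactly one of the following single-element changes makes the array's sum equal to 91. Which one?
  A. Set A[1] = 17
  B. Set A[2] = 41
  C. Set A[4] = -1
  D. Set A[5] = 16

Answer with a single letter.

Option A: A[1] 28->17, delta=-11, new_sum=112+(-11)=101
Option B: A[2] 33->41, delta=8, new_sum=112+(8)=120
Option C: A[4] 20->-1, delta=-21, new_sum=112+(-21)=91 <-- matches target
Option D: A[5] 27->16, delta=-11, new_sum=112+(-11)=101

Answer: C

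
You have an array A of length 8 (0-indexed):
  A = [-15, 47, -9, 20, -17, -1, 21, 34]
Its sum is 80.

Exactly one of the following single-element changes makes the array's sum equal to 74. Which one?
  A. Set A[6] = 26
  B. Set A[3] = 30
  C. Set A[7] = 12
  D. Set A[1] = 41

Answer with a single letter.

Option A: A[6] 21->26, delta=5, new_sum=80+(5)=85
Option B: A[3] 20->30, delta=10, new_sum=80+(10)=90
Option C: A[7] 34->12, delta=-22, new_sum=80+(-22)=58
Option D: A[1] 47->41, delta=-6, new_sum=80+(-6)=74 <-- matches target

Answer: D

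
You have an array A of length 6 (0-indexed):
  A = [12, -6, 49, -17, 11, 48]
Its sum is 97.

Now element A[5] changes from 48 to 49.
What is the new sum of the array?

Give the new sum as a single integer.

Old value at index 5: 48
New value at index 5: 49
Delta = 49 - 48 = 1
New sum = old_sum + delta = 97 + (1) = 98

Answer: 98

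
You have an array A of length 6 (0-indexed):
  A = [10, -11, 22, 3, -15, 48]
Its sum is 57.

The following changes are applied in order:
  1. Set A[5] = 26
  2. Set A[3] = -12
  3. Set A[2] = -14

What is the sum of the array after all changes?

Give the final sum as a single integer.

Initial sum: 57
Change 1: A[5] 48 -> 26, delta = -22, sum = 35
Change 2: A[3] 3 -> -12, delta = -15, sum = 20
Change 3: A[2] 22 -> -14, delta = -36, sum = -16

Answer: -16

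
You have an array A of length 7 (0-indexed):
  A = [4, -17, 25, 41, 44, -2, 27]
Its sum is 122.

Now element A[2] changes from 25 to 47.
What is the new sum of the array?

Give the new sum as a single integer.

Answer: 144

Derivation:
Old value at index 2: 25
New value at index 2: 47
Delta = 47 - 25 = 22
New sum = old_sum + delta = 122 + (22) = 144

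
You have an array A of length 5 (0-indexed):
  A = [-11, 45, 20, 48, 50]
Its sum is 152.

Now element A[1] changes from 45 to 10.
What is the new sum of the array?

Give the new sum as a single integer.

Answer: 117

Derivation:
Old value at index 1: 45
New value at index 1: 10
Delta = 10 - 45 = -35
New sum = old_sum + delta = 152 + (-35) = 117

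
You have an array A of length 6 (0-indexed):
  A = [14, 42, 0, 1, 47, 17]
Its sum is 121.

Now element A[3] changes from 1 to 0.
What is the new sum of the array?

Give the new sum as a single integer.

Answer: 120

Derivation:
Old value at index 3: 1
New value at index 3: 0
Delta = 0 - 1 = -1
New sum = old_sum + delta = 121 + (-1) = 120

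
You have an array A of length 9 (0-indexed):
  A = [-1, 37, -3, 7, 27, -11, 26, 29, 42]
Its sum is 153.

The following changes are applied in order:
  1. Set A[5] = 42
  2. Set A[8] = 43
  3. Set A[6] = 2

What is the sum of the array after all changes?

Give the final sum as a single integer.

Initial sum: 153
Change 1: A[5] -11 -> 42, delta = 53, sum = 206
Change 2: A[8] 42 -> 43, delta = 1, sum = 207
Change 3: A[6] 26 -> 2, delta = -24, sum = 183

Answer: 183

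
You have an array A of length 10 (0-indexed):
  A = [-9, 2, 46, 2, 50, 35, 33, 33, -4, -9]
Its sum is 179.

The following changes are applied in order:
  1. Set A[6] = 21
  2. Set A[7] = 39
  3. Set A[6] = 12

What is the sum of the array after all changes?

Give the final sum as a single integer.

Initial sum: 179
Change 1: A[6] 33 -> 21, delta = -12, sum = 167
Change 2: A[7] 33 -> 39, delta = 6, sum = 173
Change 3: A[6] 21 -> 12, delta = -9, sum = 164

Answer: 164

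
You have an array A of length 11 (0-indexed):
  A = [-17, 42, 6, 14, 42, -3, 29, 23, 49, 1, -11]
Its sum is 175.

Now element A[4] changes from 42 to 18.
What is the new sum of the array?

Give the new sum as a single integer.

Old value at index 4: 42
New value at index 4: 18
Delta = 18 - 42 = -24
New sum = old_sum + delta = 175 + (-24) = 151

Answer: 151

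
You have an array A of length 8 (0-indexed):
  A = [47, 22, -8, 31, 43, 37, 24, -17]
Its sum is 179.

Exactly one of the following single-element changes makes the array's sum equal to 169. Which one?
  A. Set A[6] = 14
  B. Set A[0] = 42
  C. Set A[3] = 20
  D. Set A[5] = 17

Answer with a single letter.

Option A: A[6] 24->14, delta=-10, new_sum=179+(-10)=169 <-- matches target
Option B: A[0] 47->42, delta=-5, new_sum=179+(-5)=174
Option C: A[3] 31->20, delta=-11, new_sum=179+(-11)=168
Option D: A[5] 37->17, delta=-20, new_sum=179+(-20)=159

Answer: A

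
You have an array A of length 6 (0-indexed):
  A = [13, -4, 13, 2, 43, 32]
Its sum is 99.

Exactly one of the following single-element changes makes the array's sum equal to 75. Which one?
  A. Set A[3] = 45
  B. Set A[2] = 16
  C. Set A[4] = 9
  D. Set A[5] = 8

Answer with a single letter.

Option A: A[3] 2->45, delta=43, new_sum=99+(43)=142
Option B: A[2] 13->16, delta=3, new_sum=99+(3)=102
Option C: A[4] 43->9, delta=-34, new_sum=99+(-34)=65
Option D: A[5] 32->8, delta=-24, new_sum=99+(-24)=75 <-- matches target

Answer: D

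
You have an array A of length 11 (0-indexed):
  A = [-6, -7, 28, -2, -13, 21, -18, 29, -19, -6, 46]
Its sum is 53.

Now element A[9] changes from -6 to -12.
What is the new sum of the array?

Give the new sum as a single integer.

Answer: 47

Derivation:
Old value at index 9: -6
New value at index 9: -12
Delta = -12 - -6 = -6
New sum = old_sum + delta = 53 + (-6) = 47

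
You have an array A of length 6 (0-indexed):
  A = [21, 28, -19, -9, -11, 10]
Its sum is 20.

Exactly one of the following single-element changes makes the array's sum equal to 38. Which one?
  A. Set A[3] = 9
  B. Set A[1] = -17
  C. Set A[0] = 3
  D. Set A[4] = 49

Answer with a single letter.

Answer: A

Derivation:
Option A: A[3] -9->9, delta=18, new_sum=20+(18)=38 <-- matches target
Option B: A[1] 28->-17, delta=-45, new_sum=20+(-45)=-25
Option C: A[0] 21->3, delta=-18, new_sum=20+(-18)=2
Option D: A[4] -11->49, delta=60, new_sum=20+(60)=80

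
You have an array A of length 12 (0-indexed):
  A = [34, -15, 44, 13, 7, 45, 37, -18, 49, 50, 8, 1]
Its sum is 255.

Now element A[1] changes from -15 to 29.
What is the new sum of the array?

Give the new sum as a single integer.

Old value at index 1: -15
New value at index 1: 29
Delta = 29 - -15 = 44
New sum = old_sum + delta = 255 + (44) = 299

Answer: 299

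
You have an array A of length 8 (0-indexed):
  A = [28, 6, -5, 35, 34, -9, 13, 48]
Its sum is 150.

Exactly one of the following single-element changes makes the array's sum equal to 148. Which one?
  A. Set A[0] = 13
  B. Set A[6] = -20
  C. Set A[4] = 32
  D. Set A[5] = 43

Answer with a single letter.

Answer: C

Derivation:
Option A: A[0] 28->13, delta=-15, new_sum=150+(-15)=135
Option B: A[6] 13->-20, delta=-33, new_sum=150+(-33)=117
Option C: A[4] 34->32, delta=-2, new_sum=150+(-2)=148 <-- matches target
Option D: A[5] -9->43, delta=52, new_sum=150+(52)=202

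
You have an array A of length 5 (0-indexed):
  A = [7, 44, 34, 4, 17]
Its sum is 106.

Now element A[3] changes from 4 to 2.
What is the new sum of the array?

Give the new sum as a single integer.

Old value at index 3: 4
New value at index 3: 2
Delta = 2 - 4 = -2
New sum = old_sum + delta = 106 + (-2) = 104

Answer: 104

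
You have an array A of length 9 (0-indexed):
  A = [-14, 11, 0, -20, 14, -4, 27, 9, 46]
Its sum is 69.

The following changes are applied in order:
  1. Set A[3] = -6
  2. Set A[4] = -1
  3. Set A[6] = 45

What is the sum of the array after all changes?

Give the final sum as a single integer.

Initial sum: 69
Change 1: A[3] -20 -> -6, delta = 14, sum = 83
Change 2: A[4] 14 -> -1, delta = -15, sum = 68
Change 3: A[6] 27 -> 45, delta = 18, sum = 86

Answer: 86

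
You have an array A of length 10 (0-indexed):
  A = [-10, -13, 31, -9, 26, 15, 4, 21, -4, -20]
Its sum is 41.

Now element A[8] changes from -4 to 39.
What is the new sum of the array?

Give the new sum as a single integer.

Old value at index 8: -4
New value at index 8: 39
Delta = 39 - -4 = 43
New sum = old_sum + delta = 41 + (43) = 84

Answer: 84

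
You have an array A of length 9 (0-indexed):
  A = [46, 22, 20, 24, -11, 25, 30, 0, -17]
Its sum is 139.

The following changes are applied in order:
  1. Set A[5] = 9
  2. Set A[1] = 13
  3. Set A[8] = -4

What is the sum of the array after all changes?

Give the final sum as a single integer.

Initial sum: 139
Change 1: A[5] 25 -> 9, delta = -16, sum = 123
Change 2: A[1] 22 -> 13, delta = -9, sum = 114
Change 3: A[8] -17 -> -4, delta = 13, sum = 127

Answer: 127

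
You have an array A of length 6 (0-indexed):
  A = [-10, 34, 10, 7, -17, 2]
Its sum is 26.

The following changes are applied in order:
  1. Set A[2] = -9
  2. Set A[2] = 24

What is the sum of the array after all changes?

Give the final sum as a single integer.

Answer: 40

Derivation:
Initial sum: 26
Change 1: A[2] 10 -> -9, delta = -19, sum = 7
Change 2: A[2] -9 -> 24, delta = 33, sum = 40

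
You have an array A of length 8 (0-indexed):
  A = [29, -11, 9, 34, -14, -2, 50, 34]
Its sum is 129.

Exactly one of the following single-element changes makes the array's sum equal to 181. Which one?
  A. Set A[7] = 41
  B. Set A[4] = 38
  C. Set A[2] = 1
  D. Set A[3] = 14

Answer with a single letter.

Option A: A[7] 34->41, delta=7, new_sum=129+(7)=136
Option B: A[4] -14->38, delta=52, new_sum=129+(52)=181 <-- matches target
Option C: A[2] 9->1, delta=-8, new_sum=129+(-8)=121
Option D: A[3] 34->14, delta=-20, new_sum=129+(-20)=109

Answer: B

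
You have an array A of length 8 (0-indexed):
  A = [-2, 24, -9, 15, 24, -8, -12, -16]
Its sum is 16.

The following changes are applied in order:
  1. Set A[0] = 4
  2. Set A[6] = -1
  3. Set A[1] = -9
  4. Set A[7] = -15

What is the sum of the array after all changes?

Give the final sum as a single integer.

Initial sum: 16
Change 1: A[0] -2 -> 4, delta = 6, sum = 22
Change 2: A[6] -12 -> -1, delta = 11, sum = 33
Change 3: A[1] 24 -> -9, delta = -33, sum = 0
Change 4: A[7] -16 -> -15, delta = 1, sum = 1

Answer: 1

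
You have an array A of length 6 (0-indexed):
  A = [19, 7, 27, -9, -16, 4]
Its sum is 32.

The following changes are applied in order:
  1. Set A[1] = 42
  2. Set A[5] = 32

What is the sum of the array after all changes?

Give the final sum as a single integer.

Initial sum: 32
Change 1: A[1] 7 -> 42, delta = 35, sum = 67
Change 2: A[5] 4 -> 32, delta = 28, sum = 95

Answer: 95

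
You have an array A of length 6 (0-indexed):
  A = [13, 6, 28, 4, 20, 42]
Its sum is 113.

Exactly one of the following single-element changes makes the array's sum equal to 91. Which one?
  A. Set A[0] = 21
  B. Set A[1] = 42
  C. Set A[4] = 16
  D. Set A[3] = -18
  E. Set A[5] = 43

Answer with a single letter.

Answer: D

Derivation:
Option A: A[0] 13->21, delta=8, new_sum=113+(8)=121
Option B: A[1] 6->42, delta=36, new_sum=113+(36)=149
Option C: A[4] 20->16, delta=-4, new_sum=113+(-4)=109
Option D: A[3] 4->-18, delta=-22, new_sum=113+(-22)=91 <-- matches target
Option E: A[5] 42->43, delta=1, new_sum=113+(1)=114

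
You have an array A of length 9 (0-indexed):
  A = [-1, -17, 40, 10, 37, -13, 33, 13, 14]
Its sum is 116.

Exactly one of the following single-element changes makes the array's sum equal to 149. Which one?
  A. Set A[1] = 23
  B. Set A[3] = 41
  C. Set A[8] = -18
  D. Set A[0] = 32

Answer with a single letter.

Option A: A[1] -17->23, delta=40, new_sum=116+(40)=156
Option B: A[3] 10->41, delta=31, new_sum=116+(31)=147
Option C: A[8] 14->-18, delta=-32, new_sum=116+(-32)=84
Option D: A[0] -1->32, delta=33, new_sum=116+(33)=149 <-- matches target

Answer: D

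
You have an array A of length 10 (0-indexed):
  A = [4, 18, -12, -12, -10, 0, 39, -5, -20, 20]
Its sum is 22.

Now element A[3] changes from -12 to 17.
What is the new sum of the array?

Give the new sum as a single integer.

Answer: 51

Derivation:
Old value at index 3: -12
New value at index 3: 17
Delta = 17 - -12 = 29
New sum = old_sum + delta = 22 + (29) = 51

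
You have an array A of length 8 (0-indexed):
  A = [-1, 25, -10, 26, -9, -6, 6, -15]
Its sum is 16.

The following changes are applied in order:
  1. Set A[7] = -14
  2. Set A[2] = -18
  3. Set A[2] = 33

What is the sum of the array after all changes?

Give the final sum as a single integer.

Answer: 60

Derivation:
Initial sum: 16
Change 1: A[7] -15 -> -14, delta = 1, sum = 17
Change 2: A[2] -10 -> -18, delta = -8, sum = 9
Change 3: A[2] -18 -> 33, delta = 51, sum = 60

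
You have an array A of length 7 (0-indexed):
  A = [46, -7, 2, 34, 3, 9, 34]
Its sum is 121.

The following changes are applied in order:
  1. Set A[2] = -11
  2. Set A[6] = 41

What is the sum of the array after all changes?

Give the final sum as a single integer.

Answer: 115

Derivation:
Initial sum: 121
Change 1: A[2] 2 -> -11, delta = -13, sum = 108
Change 2: A[6] 34 -> 41, delta = 7, sum = 115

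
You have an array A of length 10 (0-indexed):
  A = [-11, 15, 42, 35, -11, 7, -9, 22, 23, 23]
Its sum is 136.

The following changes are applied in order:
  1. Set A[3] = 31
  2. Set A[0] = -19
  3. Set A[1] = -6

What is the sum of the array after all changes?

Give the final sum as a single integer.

Answer: 103

Derivation:
Initial sum: 136
Change 1: A[3] 35 -> 31, delta = -4, sum = 132
Change 2: A[0] -11 -> -19, delta = -8, sum = 124
Change 3: A[1] 15 -> -6, delta = -21, sum = 103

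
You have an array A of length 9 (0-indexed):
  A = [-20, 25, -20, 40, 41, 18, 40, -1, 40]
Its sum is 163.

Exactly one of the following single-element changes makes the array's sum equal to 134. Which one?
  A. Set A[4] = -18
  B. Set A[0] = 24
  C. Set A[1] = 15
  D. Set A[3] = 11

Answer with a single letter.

Option A: A[4] 41->-18, delta=-59, new_sum=163+(-59)=104
Option B: A[0] -20->24, delta=44, new_sum=163+(44)=207
Option C: A[1] 25->15, delta=-10, new_sum=163+(-10)=153
Option D: A[3] 40->11, delta=-29, new_sum=163+(-29)=134 <-- matches target

Answer: D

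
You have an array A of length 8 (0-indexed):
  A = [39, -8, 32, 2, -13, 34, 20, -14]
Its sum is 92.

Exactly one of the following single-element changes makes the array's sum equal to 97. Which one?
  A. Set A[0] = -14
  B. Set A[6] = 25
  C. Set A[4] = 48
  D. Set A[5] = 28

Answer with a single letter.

Answer: B

Derivation:
Option A: A[0] 39->-14, delta=-53, new_sum=92+(-53)=39
Option B: A[6] 20->25, delta=5, new_sum=92+(5)=97 <-- matches target
Option C: A[4] -13->48, delta=61, new_sum=92+(61)=153
Option D: A[5] 34->28, delta=-6, new_sum=92+(-6)=86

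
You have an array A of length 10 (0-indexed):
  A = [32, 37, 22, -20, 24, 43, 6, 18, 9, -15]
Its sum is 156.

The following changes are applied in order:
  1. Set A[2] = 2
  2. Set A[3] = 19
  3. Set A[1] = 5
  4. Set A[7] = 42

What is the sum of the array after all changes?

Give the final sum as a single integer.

Initial sum: 156
Change 1: A[2] 22 -> 2, delta = -20, sum = 136
Change 2: A[3] -20 -> 19, delta = 39, sum = 175
Change 3: A[1] 37 -> 5, delta = -32, sum = 143
Change 4: A[7] 18 -> 42, delta = 24, sum = 167

Answer: 167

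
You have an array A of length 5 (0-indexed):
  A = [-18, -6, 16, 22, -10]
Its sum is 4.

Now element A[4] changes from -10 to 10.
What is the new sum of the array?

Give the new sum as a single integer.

Answer: 24

Derivation:
Old value at index 4: -10
New value at index 4: 10
Delta = 10 - -10 = 20
New sum = old_sum + delta = 4 + (20) = 24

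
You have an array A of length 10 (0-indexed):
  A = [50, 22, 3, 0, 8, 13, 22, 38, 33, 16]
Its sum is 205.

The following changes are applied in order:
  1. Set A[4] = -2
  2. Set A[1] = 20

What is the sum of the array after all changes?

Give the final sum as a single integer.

Initial sum: 205
Change 1: A[4] 8 -> -2, delta = -10, sum = 195
Change 2: A[1] 22 -> 20, delta = -2, sum = 193

Answer: 193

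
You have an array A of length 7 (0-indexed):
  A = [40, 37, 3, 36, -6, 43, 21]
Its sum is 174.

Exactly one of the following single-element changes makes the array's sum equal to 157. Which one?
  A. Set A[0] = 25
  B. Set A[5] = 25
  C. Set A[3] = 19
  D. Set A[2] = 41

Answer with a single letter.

Answer: C

Derivation:
Option A: A[0] 40->25, delta=-15, new_sum=174+(-15)=159
Option B: A[5] 43->25, delta=-18, new_sum=174+(-18)=156
Option C: A[3] 36->19, delta=-17, new_sum=174+(-17)=157 <-- matches target
Option D: A[2] 3->41, delta=38, new_sum=174+(38)=212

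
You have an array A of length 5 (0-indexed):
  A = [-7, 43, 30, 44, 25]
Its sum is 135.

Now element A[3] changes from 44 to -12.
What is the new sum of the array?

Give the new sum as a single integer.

Answer: 79

Derivation:
Old value at index 3: 44
New value at index 3: -12
Delta = -12 - 44 = -56
New sum = old_sum + delta = 135 + (-56) = 79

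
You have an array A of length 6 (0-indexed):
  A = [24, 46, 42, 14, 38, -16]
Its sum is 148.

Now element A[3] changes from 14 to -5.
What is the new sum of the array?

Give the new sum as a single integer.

Old value at index 3: 14
New value at index 3: -5
Delta = -5 - 14 = -19
New sum = old_sum + delta = 148 + (-19) = 129

Answer: 129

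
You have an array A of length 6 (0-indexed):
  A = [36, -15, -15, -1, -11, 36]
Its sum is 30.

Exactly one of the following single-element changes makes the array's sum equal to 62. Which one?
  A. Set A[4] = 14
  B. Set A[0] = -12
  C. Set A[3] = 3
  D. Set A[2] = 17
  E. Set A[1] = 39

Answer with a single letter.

Option A: A[4] -11->14, delta=25, new_sum=30+(25)=55
Option B: A[0] 36->-12, delta=-48, new_sum=30+(-48)=-18
Option C: A[3] -1->3, delta=4, new_sum=30+(4)=34
Option D: A[2] -15->17, delta=32, new_sum=30+(32)=62 <-- matches target
Option E: A[1] -15->39, delta=54, new_sum=30+(54)=84

Answer: D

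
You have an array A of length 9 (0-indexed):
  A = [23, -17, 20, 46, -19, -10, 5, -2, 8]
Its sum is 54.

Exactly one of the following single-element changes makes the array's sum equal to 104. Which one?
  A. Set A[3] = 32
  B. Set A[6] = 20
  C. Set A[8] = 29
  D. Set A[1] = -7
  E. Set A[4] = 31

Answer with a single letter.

Option A: A[3] 46->32, delta=-14, new_sum=54+(-14)=40
Option B: A[6] 5->20, delta=15, new_sum=54+(15)=69
Option C: A[8] 8->29, delta=21, new_sum=54+(21)=75
Option D: A[1] -17->-7, delta=10, new_sum=54+(10)=64
Option E: A[4] -19->31, delta=50, new_sum=54+(50)=104 <-- matches target

Answer: E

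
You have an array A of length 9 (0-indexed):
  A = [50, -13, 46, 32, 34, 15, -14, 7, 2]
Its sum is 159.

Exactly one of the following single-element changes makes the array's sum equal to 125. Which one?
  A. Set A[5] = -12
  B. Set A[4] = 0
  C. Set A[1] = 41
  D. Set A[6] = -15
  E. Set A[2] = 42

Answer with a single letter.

Option A: A[5] 15->-12, delta=-27, new_sum=159+(-27)=132
Option B: A[4] 34->0, delta=-34, new_sum=159+(-34)=125 <-- matches target
Option C: A[1] -13->41, delta=54, new_sum=159+(54)=213
Option D: A[6] -14->-15, delta=-1, new_sum=159+(-1)=158
Option E: A[2] 46->42, delta=-4, new_sum=159+(-4)=155

Answer: B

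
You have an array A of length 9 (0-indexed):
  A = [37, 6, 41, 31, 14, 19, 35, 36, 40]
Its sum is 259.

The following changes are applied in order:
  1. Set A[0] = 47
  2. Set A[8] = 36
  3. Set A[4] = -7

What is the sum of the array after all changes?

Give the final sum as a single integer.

Initial sum: 259
Change 1: A[0] 37 -> 47, delta = 10, sum = 269
Change 2: A[8] 40 -> 36, delta = -4, sum = 265
Change 3: A[4] 14 -> -7, delta = -21, sum = 244

Answer: 244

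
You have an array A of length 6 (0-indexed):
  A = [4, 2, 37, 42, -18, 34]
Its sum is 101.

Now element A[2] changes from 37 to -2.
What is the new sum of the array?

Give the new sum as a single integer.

Old value at index 2: 37
New value at index 2: -2
Delta = -2 - 37 = -39
New sum = old_sum + delta = 101 + (-39) = 62

Answer: 62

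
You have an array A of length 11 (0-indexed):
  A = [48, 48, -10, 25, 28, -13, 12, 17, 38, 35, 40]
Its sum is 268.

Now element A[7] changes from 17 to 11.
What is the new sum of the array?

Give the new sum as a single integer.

Old value at index 7: 17
New value at index 7: 11
Delta = 11 - 17 = -6
New sum = old_sum + delta = 268 + (-6) = 262

Answer: 262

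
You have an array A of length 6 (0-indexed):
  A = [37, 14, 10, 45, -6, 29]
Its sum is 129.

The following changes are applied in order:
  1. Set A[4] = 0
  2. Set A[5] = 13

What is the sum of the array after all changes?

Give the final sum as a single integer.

Answer: 119

Derivation:
Initial sum: 129
Change 1: A[4] -6 -> 0, delta = 6, sum = 135
Change 2: A[5] 29 -> 13, delta = -16, sum = 119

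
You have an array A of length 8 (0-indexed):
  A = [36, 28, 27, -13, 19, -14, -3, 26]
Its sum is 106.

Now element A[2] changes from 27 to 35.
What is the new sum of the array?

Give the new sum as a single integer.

Answer: 114

Derivation:
Old value at index 2: 27
New value at index 2: 35
Delta = 35 - 27 = 8
New sum = old_sum + delta = 106 + (8) = 114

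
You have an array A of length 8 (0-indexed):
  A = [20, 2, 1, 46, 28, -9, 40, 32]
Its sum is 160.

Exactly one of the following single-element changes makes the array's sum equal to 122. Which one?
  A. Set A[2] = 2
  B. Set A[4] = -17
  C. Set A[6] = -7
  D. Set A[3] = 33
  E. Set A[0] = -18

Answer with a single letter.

Answer: E

Derivation:
Option A: A[2] 1->2, delta=1, new_sum=160+(1)=161
Option B: A[4] 28->-17, delta=-45, new_sum=160+(-45)=115
Option C: A[6] 40->-7, delta=-47, new_sum=160+(-47)=113
Option D: A[3] 46->33, delta=-13, new_sum=160+(-13)=147
Option E: A[0] 20->-18, delta=-38, new_sum=160+(-38)=122 <-- matches target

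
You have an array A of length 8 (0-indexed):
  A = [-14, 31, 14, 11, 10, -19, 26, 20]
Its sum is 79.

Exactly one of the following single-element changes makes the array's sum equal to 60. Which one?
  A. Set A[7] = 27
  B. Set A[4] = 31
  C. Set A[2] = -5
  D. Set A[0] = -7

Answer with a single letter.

Answer: C

Derivation:
Option A: A[7] 20->27, delta=7, new_sum=79+(7)=86
Option B: A[4] 10->31, delta=21, new_sum=79+(21)=100
Option C: A[2] 14->-5, delta=-19, new_sum=79+(-19)=60 <-- matches target
Option D: A[0] -14->-7, delta=7, new_sum=79+(7)=86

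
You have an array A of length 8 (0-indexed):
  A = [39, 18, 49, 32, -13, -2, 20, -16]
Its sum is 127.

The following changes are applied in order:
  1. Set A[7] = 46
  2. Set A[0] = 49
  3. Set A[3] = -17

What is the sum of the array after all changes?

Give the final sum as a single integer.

Answer: 150

Derivation:
Initial sum: 127
Change 1: A[7] -16 -> 46, delta = 62, sum = 189
Change 2: A[0] 39 -> 49, delta = 10, sum = 199
Change 3: A[3] 32 -> -17, delta = -49, sum = 150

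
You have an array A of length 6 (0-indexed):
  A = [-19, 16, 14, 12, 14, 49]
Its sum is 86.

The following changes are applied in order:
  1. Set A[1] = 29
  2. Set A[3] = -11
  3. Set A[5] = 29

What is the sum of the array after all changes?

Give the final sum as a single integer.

Answer: 56

Derivation:
Initial sum: 86
Change 1: A[1] 16 -> 29, delta = 13, sum = 99
Change 2: A[3] 12 -> -11, delta = -23, sum = 76
Change 3: A[5] 49 -> 29, delta = -20, sum = 56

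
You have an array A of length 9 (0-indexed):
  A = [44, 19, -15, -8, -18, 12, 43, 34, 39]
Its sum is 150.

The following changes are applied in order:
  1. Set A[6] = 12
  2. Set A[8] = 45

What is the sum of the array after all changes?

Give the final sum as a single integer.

Initial sum: 150
Change 1: A[6] 43 -> 12, delta = -31, sum = 119
Change 2: A[8] 39 -> 45, delta = 6, sum = 125

Answer: 125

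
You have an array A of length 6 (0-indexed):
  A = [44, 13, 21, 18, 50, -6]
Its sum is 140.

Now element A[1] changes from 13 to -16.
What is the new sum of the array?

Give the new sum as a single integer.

Old value at index 1: 13
New value at index 1: -16
Delta = -16 - 13 = -29
New sum = old_sum + delta = 140 + (-29) = 111

Answer: 111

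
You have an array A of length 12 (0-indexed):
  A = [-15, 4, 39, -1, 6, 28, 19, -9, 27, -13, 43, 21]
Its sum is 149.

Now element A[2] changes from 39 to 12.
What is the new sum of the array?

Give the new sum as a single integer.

Answer: 122

Derivation:
Old value at index 2: 39
New value at index 2: 12
Delta = 12 - 39 = -27
New sum = old_sum + delta = 149 + (-27) = 122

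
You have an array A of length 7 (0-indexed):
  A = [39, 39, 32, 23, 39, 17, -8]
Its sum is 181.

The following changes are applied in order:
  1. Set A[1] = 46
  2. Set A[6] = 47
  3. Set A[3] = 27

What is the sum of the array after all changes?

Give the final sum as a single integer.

Initial sum: 181
Change 1: A[1] 39 -> 46, delta = 7, sum = 188
Change 2: A[6] -8 -> 47, delta = 55, sum = 243
Change 3: A[3] 23 -> 27, delta = 4, sum = 247

Answer: 247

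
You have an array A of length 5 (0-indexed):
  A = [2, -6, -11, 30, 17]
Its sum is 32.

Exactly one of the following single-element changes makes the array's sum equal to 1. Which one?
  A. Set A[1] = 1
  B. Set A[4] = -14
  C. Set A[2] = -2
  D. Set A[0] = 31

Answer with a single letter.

Answer: B

Derivation:
Option A: A[1] -6->1, delta=7, new_sum=32+(7)=39
Option B: A[4] 17->-14, delta=-31, new_sum=32+(-31)=1 <-- matches target
Option C: A[2] -11->-2, delta=9, new_sum=32+(9)=41
Option D: A[0] 2->31, delta=29, new_sum=32+(29)=61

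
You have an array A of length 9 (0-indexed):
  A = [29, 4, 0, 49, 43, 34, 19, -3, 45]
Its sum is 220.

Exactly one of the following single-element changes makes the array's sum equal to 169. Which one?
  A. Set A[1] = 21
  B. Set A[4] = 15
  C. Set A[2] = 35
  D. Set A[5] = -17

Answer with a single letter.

Option A: A[1] 4->21, delta=17, new_sum=220+(17)=237
Option B: A[4] 43->15, delta=-28, new_sum=220+(-28)=192
Option C: A[2] 0->35, delta=35, new_sum=220+(35)=255
Option D: A[5] 34->-17, delta=-51, new_sum=220+(-51)=169 <-- matches target

Answer: D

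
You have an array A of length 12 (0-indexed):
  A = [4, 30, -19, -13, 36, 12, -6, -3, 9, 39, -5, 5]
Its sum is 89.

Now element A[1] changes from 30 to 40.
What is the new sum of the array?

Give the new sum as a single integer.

Old value at index 1: 30
New value at index 1: 40
Delta = 40 - 30 = 10
New sum = old_sum + delta = 89 + (10) = 99

Answer: 99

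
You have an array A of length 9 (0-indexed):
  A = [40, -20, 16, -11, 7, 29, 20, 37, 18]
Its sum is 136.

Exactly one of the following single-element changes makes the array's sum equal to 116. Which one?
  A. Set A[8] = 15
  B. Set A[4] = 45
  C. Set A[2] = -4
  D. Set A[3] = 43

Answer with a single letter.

Answer: C

Derivation:
Option A: A[8] 18->15, delta=-3, new_sum=136+(-3)=133
Option B: A[4] 7->45, delta=38, new_sum=136+(38)=174
Option C: A[2] 16->-4, delta=-20, new_sum=136+(-20)=116 <-- matches target
Option D: A[3] -11->43, delta=54, new_sum=136+(54)=190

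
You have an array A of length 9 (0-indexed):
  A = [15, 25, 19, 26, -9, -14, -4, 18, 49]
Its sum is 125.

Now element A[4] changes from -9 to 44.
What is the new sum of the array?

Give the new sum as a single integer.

Old value at index 4: -9
New value at index 4: 44
Delta = 44 - -9 = 53
New sum = old_sum + delta = 125 + (53) = 178

Answer: 178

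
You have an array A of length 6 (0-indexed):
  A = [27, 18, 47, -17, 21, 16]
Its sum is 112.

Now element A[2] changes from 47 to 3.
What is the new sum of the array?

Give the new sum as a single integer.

Old value at index 2: 47
New value at index 2: 3
Delta = 3 - 47 = -44
New sum = old_sum + delta = 112 + (-44) = 68

Answer: 68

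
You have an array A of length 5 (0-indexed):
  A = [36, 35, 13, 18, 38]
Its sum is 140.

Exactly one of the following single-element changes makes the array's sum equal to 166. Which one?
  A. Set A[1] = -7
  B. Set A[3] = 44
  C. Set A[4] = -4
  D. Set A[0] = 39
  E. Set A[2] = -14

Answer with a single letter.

Option A: A[1] 35->-7, delta=-42, new_sum=140+(-42)=98
Option B: A[3] 18->44, delta=26, new_sum=140+(26)=166 <-- matches target
Option C: A[4] 38->-4, delta=-42, new_sum=140+(-42)=98
Option D: A[0] 36->39, delta=3, new_sum=140+(3)=143
Option E: A[2] 13->-14, delta=-27, new_sum=140+(-27)=113

Answer: B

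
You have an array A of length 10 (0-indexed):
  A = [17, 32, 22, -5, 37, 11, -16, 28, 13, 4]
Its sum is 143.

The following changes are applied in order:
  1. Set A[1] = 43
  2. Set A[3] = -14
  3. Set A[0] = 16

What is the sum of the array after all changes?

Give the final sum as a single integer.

Initial sum: 143
Change 1: A[1] 32 -> 43, delta = 11, sum = 154
Change 2: A[3] -5 -> -14, delta = -9, sum = 145
Change 3: A[0] 17 -> 16, delta = -1, sum = 144

Answer: 144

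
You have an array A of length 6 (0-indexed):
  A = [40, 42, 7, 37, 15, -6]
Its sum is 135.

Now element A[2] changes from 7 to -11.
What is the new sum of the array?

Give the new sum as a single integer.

Old value at index 2: 7
New value at index 2: -11
Delta = -11 - 7 = -18
New sum = old_sum + delta = 135 + (-18) = 117

Answer: 117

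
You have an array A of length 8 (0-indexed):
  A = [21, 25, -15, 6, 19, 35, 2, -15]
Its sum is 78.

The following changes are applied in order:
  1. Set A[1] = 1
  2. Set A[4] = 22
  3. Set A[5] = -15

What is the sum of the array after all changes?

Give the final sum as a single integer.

Initial sum: 78
Change 1: A[1] 25 -> 1, delta = -24, sum = 54
Change 2: A[4] 19 -> 22, delta = 3, sum = 57
Change 3: A[5] 35 -> -15, delta = -50, sum = 7

Answer: 7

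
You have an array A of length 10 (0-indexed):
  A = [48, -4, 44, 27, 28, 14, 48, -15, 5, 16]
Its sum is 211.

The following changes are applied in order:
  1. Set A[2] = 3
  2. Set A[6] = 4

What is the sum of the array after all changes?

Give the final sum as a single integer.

Answer: 126

Derivation:
Initial sum: 211
Change 1: A[2] 44 -> 3, delta = -41, sum = 170
Change 2: A[6] 48 -> 4, delta = -44, sum = 126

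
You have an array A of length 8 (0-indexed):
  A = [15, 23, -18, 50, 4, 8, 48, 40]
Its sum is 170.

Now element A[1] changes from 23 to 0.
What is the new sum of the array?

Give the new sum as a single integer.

Answer: 147

Derivation:
Old value at index 1: 23
New value at index 1: 0
Delta = 0 - 23 = -23
New sum = old_sum + delta = 170 + (-23) = 147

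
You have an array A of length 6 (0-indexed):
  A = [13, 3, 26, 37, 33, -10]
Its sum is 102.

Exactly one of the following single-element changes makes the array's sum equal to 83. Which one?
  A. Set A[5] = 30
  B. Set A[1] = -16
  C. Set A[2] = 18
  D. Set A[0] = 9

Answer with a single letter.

Option A: A[5] -10->30, delta=40, new_sum=102+(40)=142
Option B: A[1] 3->-16, delta=-19, new_sum=102+(-19)=83 <-- matches target
Option C: A[2] 26->18, delta=-8, new_sum=102+(-8)=94
Option D: A[0] 13->9, delta=-4, new_sum=102+(-4)=98

Answer: B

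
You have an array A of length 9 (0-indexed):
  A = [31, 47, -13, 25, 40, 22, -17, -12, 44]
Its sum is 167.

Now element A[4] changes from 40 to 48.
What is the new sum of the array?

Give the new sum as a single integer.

Answer: 175

Derivation:
Old value at index 4: 40
New value at index 4: 48
Delta = 48 - 40 = 8
New sum = old_sum + delta = 167 + (8) = 175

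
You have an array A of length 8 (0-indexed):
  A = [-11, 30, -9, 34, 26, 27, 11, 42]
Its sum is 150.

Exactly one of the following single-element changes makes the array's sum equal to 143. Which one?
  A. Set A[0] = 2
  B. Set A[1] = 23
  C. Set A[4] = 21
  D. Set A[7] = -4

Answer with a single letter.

Answer: B

Derivation:
Option A: A[0] -11->2, delta=13, new_sum=150+(13)=163
Option B: A[1] 30->23, delta=-7, new_sum=150+(-7)=143 <-- matches target
Option C: A[4] 26->21, delta=-5, new_sum=150+(-5)=145
Option D: A[7] 42->-4, delta=-46, new_sum=150+(-46)=104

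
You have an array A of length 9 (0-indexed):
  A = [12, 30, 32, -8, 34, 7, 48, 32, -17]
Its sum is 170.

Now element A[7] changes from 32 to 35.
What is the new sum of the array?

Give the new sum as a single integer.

Old value at index 7: 32
New value at index 7: 35
Delta = 35 - 32 = 3
New sum = old_sum + delta = 170 + (3) = 173

Answer: 173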